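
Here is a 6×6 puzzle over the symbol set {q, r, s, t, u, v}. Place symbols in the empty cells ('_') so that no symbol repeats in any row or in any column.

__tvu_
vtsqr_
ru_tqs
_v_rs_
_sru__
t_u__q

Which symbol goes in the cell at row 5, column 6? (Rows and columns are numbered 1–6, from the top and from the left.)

v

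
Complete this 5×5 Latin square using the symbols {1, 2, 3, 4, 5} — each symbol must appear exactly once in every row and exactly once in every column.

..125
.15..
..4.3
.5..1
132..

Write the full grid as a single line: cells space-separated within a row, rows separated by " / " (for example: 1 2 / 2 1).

At row 1, column 2: row 1 has {1,2,5}; column 2 has {1,3,5}; that leaves 4.
At row 3, column 2: row 3 has {3,4}; column 2 has {1,3,4,5}; that leaves 2.
At row 4, column 3: row 4 has {1,5}; column 3 has {1,2,4,5}; that leaves 3.
At row 4, column 4: row 4 has {1,3,5}; column 4 has {2}; that leaves 4.
At row 5, column 4: row 5 has {1,2,3}; column 4 has {2,4}; that leaves 5.
At row 5, column 5: row 5 has {1,2,3,5}; column 5 has {1,3,5}; that leaves 4.
At row 1, column 1: row 1 has {1,2,4,5}; column 1 has {1}; that leaves 3.
At row 2, column 4: row 2 has {1,5}; column 4 has {2,4,5}; that leaves 3.
At row 2, column 5: row 2 has {1,3,5}; column 5 has {1,3,4,5}; that leaves 2.
At row 3, column 1: row 3 has {2,3,4}; column 1 has {1,3}; that leaves 5.
At row 3, column 4: row 3 has {2,3,4,5}; column 4 has {2,3,4,5}; that leaves 1.
At row 4, column 1: row 4 has {1,3,4,5}; column 1 has {1,3,5}; that leaves 2.
At row 2, column 1: row 2 has {1,2,3,5}; column 1 has {1,2,3,5}; that leaves 4.

3 4 1 2 5 / 4 1 5 3 2 / 5 2 4 1 3 / 2 5 3 4 1 / 1 3 2 5 4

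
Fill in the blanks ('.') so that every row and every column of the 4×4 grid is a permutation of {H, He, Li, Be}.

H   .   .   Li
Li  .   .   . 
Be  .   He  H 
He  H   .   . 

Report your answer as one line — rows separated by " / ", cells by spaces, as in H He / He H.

(r1,c3) = Be
(r2,c3) = H
(r3,c2) = Li
(r4,c3) = Li
(r4,c4) = Be
(r1,c2) = He
(r2,c2) = Be
(r2,c4) = He

H He Be Li / Li Be H He / Be Li He H / He H Li Be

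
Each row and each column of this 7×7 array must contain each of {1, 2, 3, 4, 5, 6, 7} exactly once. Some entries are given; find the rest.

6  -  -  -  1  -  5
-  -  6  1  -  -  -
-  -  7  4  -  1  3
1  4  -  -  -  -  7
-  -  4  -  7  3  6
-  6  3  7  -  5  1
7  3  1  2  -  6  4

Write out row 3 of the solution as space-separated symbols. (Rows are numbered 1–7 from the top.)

5 2 7 4 6 1 3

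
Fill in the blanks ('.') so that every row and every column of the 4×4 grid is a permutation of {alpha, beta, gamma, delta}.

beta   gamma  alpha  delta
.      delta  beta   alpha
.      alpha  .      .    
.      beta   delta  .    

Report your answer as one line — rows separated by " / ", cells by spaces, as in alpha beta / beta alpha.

beta gamma alpha delta / gamma delta beta alpha / delta alpha gamma beta / alpha beta delta gamma

Cell (r2,c1): row 2 has {alpha,beta,delta}; column 1 has {beta} → gamma.
Cell (r3,c1): row 3 has {alpha}; column 1 has {beta,gamma} → delta.
Cell (r3,c3): row 3 has {alpha,delta}; column 3 has {alpha,beta,delta} → gamma.
Cell (r3,c4): row 3 has {alpha,gamma,delta}; column 4 has {alpha,delta} → beta.
Cell (r4,c1): row 4 has {beta,delta}; column 1 has {beta,gamma,delta} → alpha.
Cell (r4,c4): row 4 has {alpha,beta,delta}; column 4 has {alpha,beta,delta} → gamma.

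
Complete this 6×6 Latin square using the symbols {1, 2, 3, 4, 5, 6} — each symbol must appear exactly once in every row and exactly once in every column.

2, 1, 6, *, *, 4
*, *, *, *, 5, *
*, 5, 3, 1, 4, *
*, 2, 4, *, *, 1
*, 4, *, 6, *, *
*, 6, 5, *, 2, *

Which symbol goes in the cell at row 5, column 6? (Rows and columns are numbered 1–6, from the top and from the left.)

5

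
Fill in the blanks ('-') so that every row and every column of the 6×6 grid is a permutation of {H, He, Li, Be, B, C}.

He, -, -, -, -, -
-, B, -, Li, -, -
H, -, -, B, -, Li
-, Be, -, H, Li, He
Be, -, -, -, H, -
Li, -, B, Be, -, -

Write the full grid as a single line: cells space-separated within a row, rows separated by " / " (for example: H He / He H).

He Li H C B Be / C B He Li Be H / H He Be B C Li / B Be C H Li He / Be C Li He H B / Li H B Be He C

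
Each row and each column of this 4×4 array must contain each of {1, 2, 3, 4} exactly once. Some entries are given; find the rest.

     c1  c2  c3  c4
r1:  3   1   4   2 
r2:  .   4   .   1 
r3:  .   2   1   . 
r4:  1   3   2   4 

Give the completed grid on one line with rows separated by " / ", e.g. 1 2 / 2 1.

3 1 4 2 / 2 4 3 1 / 4 2 1 3 / 1 3 2 4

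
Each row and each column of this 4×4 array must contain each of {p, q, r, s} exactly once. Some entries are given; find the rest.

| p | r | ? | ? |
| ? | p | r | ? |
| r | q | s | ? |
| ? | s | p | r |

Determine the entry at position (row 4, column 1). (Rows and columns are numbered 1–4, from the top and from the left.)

(r1,c3) = q
(r1,c4) = s
(r2,c4) = q
(r3,c4) = p
(r4,c1) = q

q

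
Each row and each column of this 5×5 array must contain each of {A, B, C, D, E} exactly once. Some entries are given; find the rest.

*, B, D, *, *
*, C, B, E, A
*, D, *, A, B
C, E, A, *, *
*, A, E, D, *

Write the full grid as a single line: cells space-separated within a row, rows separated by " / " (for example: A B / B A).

A B D C E / D C B E A / E D C A B / C E A B D / B A E D C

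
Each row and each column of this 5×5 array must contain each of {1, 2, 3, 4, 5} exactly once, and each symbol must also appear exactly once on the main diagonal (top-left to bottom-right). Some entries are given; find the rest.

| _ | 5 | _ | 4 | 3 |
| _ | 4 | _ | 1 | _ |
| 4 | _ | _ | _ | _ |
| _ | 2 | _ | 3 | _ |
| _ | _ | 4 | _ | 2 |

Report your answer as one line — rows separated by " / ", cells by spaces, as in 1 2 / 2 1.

(r1,c1) = 1
(r1,c3) = 2
(r2,c5) = 5
(r3,c3) = 5
(r3,c4) = 2
(r3,c5) = 1
(r4,c1) = 5
(r4,c3) = 1
(r4,c5) = 4
(r5,c1) = 3
(r5,c2) = 1
(r5,c4) = 5
(r2,c1) = 2
(r2,c3) = 3
(r3,c2) = 3

1 5 2 4 3 / 2 4 3 1 5 / 4 3 5 2 1 / 5 2 1 3 4 / 3 1 4 5 2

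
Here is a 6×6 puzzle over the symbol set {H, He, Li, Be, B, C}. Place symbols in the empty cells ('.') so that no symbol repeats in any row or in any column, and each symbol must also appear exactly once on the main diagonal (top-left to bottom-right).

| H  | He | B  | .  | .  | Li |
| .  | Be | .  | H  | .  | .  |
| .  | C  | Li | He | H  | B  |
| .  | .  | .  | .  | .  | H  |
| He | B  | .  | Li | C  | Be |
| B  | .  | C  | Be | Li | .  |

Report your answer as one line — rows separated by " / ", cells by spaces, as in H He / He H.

H He B C Be Li / Li Be He H B C / Be C Li He H B / C Li Be B He H / He B H Li C Be / B H C Be Li He

Cell (r1,c4): row 1 has {H,He,Li,B}; column 4 has {H,He,Li,Be} → C.
Cell (r1,c5): row 1 has {H,He,Li,B,C}; column 5 has {H,Li,C} → Be.
Cell (r2,c3): row 2 has {H,Be}; column 3 has {Li,B,C} → He.
Cell (r2,c5): row 2 has {H,He,Be}; column 5 has {H,Li,Be,C} → B.
Cell (r2,c6): row 2 has {H,He,Be,B}; column 6 has {H,Li,Be,B} → C.
Cell (r3,c1): row 3 has {H,He,Li,B,C}; column 1 has {H,He,B} → Be.
Cell (r4,c2): row 4 has {H}; column 2 has {He,Be,B,C} → Li.
Cell (r4,c3): row 4 has {H,Li}; column 3 has {He,Li,B,C} → Be.
Cell (r4,c4): row 4 has {H,Li,Be}; column 4 has {H,He,Li,Be,C}; the diagonal has {H,Li,Be,C} → B.
Cell (r4,c5): row 4 has {H,Li,Be,B}; column 5 has {H,Li,Be,B,C} → He.
Cell (r5,c3): row 5 has {He,Li,Be,B,C}; column 3 has {He,Li,Be,B,C} → H.
Cell (r6,c2): row 6 has {Li,Be,B,C}; column 2 has {He,Li,Be,B,C} → H.
Cell (r6,c6): row 6 has {H,Li,Be,B,C}; column 6 has {H,Li,Be,B,C}; the diagonal has {H,Li,Be,B,C} → He.
Cell (r2,c1): row 2 has {H,He,Be,B,C}; column 1 has {H,He,Be,B} → Li.
Cell (r4,c1): row 4 has {H,He,Li,Be,B}; column 1 has {H,He,Li,Be,B} → C.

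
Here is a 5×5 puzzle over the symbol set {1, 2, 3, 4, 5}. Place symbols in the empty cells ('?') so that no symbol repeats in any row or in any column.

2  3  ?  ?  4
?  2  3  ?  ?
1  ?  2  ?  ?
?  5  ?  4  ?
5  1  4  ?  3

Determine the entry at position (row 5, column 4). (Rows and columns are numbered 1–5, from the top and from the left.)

2

Cell (r2,c1): row 2 has {2,3}; column 1 has {1,2,5} → 4.
Cell (r3,c2): row 3 has {1,2}; column 2 has {1,2,3,5} → 4.
Cell (r3,c5): row 3 has {1,2,4}; column 5 has {3,4} → 5.
Cell (r4,c1): row 4 has {4,5}; column 1 has {1,2,4,5} → 3.
Cell (r4,c3): row 4 has {3,4,5}; column 3 has {2,3,4} → 1.
Cell (r4,c5): row 4 has {1,3,4,5}; column 5 has {3,4,5} → 2.
Cell (r5,c4): row 5 has {1,3,4,5}; column 4 has {4} → 2.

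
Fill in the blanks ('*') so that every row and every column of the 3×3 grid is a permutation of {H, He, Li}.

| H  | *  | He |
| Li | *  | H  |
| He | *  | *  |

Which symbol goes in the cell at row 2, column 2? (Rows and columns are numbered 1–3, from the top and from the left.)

He

(r1,c2) = Li
(r2,c2) = He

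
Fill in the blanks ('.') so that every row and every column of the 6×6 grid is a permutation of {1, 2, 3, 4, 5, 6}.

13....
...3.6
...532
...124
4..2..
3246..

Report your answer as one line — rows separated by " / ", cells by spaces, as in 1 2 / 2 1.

Cell (r1,c4): row 1 has {1,3}; column 4 has {1,2,3,5,6} → 4.
Cell (r1,c6): row 1 has {1,3,4}; column 6 has {2,4,6} → 5.
Cell (r3,c1): row 3 has {2,3,5}; column 1 has {1,3,4} → 6.
Cell (r3,c3): row 3 has {2,3,5,6}; column 3 has {4} → 1.
Cell (r4,c1): row 4 has {1,2,4}; column 1 has {1,3,4,6} → 5.
Cell (r4,c2): row 4 has {1,2,4,5}; column 2 has {2,3} → 6.
Cell (r4,c3): row 4 has {1,2,4,5,6}; column 3 has {1,4} → 3.
Cell (r6,c6): row 6 has {2,3,4,6}; column 6 has {2,4,5,6} → 1.
Cell (r1,c5): row 1 has {1,3,4,5}; column 5 has {2,3} → 6.
Cell (r2,c1): row 2 has {3,6}; column 1 has {1,3,4,5,6} → 2.
Cell (r2,c3): row 2 has {2,3,6}; column 3 has {1,3,4} → 5.
Cell (r3,c2): row 3 has {1,2,3,5,6}; column 2 has {2,3,6} → 4.
Cell (r5,c3): row 5 has {2,4}; column 3 has {1,3,4,5} → 6.
Cell (r5,c6): row 5 has {2,4,6}; column 6 has {1,2,4,5,6} → 3.
Cell (r6,c5): row 6 has {1,2,3,4,6}; column 5 has {2,3,6} → 5.
Cell (r1,c3): row 1 has {1,3,4,5,6}; column 3 has {1,3,4,5,6} → 2.
Cell (r2,c2): row 2 has {2,3,5,6}; column 2 has {2,3,4,6} → 1.
Cell (r2,c5): row 2 has {1,2,3,5,6}; column 5 has {2,3,5,6} → 4.
Cell (r5,c2): row 5 has {2,3,4,6}; column 2 has {1,2,3,4,6} → 5.
Cell (r5,c5): row 5 has {2,3,4,5,6}; column 5 has {2,3,4,5,6} → 1.

1 3 2 4 6 5 / 2 1 5 3 4 6 / 6 4 1 5 3 2 / 5 6 3 1 2 4 / 4 5 6 2 1 3 / 3 2 4 6 5 1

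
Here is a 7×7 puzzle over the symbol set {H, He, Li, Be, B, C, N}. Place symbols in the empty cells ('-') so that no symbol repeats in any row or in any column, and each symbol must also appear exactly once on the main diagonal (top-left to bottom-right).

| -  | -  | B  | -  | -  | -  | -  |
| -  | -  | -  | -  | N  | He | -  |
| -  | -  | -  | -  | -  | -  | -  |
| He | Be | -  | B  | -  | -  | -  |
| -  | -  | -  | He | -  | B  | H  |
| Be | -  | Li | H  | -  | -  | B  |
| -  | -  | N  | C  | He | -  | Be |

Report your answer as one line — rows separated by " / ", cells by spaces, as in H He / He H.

H Li B N Be C He / B C H Be N He Li / N H He Li B Be C / He Be C B H Li N / C N Be He Li B H / Be He Li H C N B / Li B N C He H Be

(r6,c5) = C
(r6,c6) = N
(r5,c5) = Li
(r6,c2) = He
(r4,c5) = H
(r1,c5) = Be
(r3,c5) = B
(r4,c3) = C
(r4,c6) = Li
(r4,c7) = N
(r5,c3) = Be
(r7,c6) = H
(r1,c6) = C
(r2,c3) = H
(r3,c3) = He
(r3,c6) = Be
(r1,c1) = H
(r2,c2) = C
(r2,c7) = Li
(r3,c7) = C
(r5,c2) = N
(r1,c2) = Li
(r1,c4) = N
(r1,c7) = He
(r2,c1) = B
(r2,c4) = Be
(r3,c2) = H
(r3,c4) = Li
(r5,c1) = C
(r7,c1) = Li
(r7,c2) = B
(r3,c1) = N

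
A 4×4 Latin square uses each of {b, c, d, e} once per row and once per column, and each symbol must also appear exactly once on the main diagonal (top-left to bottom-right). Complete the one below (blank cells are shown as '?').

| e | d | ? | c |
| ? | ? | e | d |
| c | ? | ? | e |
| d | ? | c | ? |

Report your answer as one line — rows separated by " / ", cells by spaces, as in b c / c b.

e d b c / b c e d / c b d e / d e c b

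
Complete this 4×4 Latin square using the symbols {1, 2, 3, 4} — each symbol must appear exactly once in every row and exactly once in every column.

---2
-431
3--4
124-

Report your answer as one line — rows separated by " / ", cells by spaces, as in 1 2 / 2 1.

4 3 1 2 / 2 4 3 1 / 3 1 2 4 / 1 2 4 3

(r1,c1) = 4
(r1,c3) = 1
(r2,c1) = 2
(r3,c2) = 1
(r3,c3) = 2
(r4,c4) = 3
(r1,c2) = 3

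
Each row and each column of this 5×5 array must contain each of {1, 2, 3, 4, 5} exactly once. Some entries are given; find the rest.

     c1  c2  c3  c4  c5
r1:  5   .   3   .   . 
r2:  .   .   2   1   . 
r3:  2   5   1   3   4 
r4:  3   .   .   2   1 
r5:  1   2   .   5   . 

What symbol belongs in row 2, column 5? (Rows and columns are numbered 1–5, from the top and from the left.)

5

At row 1, column 4: row 1 has {3,5}; column 4 has {1,2,3,5}; that leaves 4.
At row 1, column 5: row 1 has {3,4,5}; column 5 has {1,4}; that leaves 2.
At row 2, column 1: row 2 has {1,2}; column 1 has {1,2,3,5}; that leaves 4.
At row 2, column 2: row 2 has {1,2,4}; column 2 has {2,5}; that leaves 3.
At row 2, column 5: row 2 has {1,2,3,4}; column 5 has {1,2,4}; that leaves 5.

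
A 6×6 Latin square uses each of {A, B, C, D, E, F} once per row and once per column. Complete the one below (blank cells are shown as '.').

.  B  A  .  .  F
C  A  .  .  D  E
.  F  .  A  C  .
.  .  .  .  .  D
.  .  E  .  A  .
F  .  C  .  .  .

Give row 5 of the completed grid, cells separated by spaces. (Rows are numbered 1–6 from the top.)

(r1,c5) = E
(r3,c6) = B
(r5,c6) = C
(r6,c5) = B
(r6,c6) = A
(r1,c1) = D
(r1,c4) = C
(r3,c1) = E
(r3,c3) = D
(r4,c5) = F
(r5,c1) = B
(r5,c2) = D
(r5,c4) = F

B D E F A C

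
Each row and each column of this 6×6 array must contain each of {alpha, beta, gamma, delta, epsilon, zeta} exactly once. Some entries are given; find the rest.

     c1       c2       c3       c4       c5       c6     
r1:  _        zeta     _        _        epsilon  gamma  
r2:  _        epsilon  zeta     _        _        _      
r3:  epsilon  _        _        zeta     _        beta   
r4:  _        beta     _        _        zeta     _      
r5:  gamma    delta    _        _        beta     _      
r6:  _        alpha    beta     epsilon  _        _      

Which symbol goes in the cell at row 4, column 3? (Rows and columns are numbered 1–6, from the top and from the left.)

gamma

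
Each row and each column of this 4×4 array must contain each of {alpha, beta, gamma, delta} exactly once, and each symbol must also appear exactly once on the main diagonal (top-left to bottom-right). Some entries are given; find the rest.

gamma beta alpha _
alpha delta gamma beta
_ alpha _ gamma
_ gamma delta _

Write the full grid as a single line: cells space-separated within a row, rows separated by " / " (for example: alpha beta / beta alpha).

gamma beta alpha delta / alpha delta gamma beta / delta alpha beta gamma / beta gamma delta alpha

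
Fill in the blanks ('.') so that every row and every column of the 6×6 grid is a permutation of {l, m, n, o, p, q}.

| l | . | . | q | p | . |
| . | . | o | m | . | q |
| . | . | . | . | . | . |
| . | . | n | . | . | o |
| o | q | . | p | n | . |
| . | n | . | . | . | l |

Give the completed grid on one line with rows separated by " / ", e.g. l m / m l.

l o m q p n / n p o m l q / m l q n o p / p m n l q o / o q l p n m / q n p o m l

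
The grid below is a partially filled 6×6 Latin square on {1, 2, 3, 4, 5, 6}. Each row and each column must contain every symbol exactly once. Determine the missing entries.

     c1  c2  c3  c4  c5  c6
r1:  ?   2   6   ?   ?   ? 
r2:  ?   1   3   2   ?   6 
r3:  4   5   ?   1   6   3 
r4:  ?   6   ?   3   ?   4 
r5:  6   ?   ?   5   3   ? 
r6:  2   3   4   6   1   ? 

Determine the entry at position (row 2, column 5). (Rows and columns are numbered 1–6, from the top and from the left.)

row 1 has {2,6}; column 4 has {1,2,3,5,6} — only 4 is left for (r1,c4).
row 1 has {2,4,6}; column 5 has {1,3,6} — only 5 is left for (r1,c5).
row 1 has {2,4,5,6}; column 6 has {3,4,6} — only 1 is left for (r1,c6).
row 2 has {1,2,3,6}; column 1 has {2,4,6} — only 5 is left for (r2,c1).
row 2 has {1,2,3,5,6}; column 5 has {1,3,5,6} — only 4 is left for (r2,c5).

4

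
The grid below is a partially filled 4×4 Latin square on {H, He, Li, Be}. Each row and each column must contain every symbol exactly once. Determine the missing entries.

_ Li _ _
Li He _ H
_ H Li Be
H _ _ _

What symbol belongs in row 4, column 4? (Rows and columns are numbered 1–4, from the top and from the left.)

(r1,c4) = He
(r2,c3) = Be
(r3,c1) = He
(r4,c2) = Be
(r4,c3) = He
(r4,c4) = Li

Li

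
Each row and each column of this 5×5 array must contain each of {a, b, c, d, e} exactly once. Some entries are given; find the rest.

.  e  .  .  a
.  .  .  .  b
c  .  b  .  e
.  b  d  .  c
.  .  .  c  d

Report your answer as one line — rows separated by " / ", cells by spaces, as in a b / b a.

d e c b a / e c a d b / c d b a e / a b d e c / b a e c d

(r1,c3) = c
(r5,c2) = a
(r5,c3) = e
(r2,c3) = a
(r3,c2) = d
(r3,c4) = a
(r4,c4) = e
(r5,c1) = b
(r1,c1) = d
(r1,c4) = b
(r2,c1) = e
(r2,c2) = c
(r2,c4) = d
(r4,c1) = a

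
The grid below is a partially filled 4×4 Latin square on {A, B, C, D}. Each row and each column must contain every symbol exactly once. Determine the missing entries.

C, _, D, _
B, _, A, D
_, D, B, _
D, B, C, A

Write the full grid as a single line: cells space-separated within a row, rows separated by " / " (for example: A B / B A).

C A D B / B C A D / A D B C / D B C A

row 1 has {C,D}; column 2 has {B,D} — only A is left for (r1,c2).
row 1 has {A,C,D}; column 4 has {A,D} — only B is left for (r1,c4).
row 2 has {A,B,D}; column 2 has {A,B,D} — only C is left for (r2,c2).
row 3 has {B,D}; column 1 has {B,C,D} — only A is left for (r3,c1).
row 3 has {A,B,D}; column 4 has {A,B,D} — only C is left for (r3,c4).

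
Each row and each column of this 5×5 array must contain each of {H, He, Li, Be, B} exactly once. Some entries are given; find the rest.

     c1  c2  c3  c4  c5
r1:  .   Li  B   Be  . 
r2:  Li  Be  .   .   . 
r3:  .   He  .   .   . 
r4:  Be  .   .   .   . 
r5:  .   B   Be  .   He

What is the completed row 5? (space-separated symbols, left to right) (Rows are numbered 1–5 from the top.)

H B Be Li He

(r1,c5) = H
(r2,c5) = B
(r4,c2) = H
(r4,c5) = Li
(r5,c1) = H
(r5,c4) = Li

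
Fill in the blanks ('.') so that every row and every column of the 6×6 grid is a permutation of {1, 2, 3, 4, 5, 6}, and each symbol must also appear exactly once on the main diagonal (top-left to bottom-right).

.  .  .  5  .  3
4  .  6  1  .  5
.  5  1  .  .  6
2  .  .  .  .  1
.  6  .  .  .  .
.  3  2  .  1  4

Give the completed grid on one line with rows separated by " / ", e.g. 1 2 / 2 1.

6 1 4 5 2 3 / 4 2 6 1 3 5 / 3 5 1 2 4 6 / 2 4 5 3 6 1 / 1 6 3 4 5 2 / 5 3 2 6 1 4

(r1,c1) = 6
(r1,c3) = 4
(r1,c5) = 2
(r2,c2) = 2
(r2,c5) = 3
(r3,c1) = 3
(r3,c5) = 4
(r4,c2) = 4
(r4,c4) = 3
(r5,c5) = 5
(r5,c6) = 2
(r6,c1) = 5
(r6,c4) = 6
(r1,c2) = 1
(r3,c4) = 2
(r4,c3) = 5
(r4,c5) = 6
(r5,c1) = 1
(r5,c3) = 3
(r5,c4) = 4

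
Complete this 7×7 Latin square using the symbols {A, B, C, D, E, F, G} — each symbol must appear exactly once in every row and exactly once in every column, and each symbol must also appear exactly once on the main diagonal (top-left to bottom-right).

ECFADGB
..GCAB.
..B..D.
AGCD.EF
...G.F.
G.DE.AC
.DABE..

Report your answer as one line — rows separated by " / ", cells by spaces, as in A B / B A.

E C F A D G B / D F G C A B E / C E B F G D A / A G C D B E F / B A E G C F D / G B D E F A C / F D A B E C G

(r2,c2): row 2 has {A,B,C,G}; column 2 has {C,D,G}; the diagonal has {A,B,D,E}, so it must be F.
(r3,c4): row 3 has {B,D}; column 4 has {A,B,C,D,E,G}, so it must be F.
(r4,c5): row 4 has {A,C,D,E,F,G}; column 5 has {A,D,E}, so it must be B.
(r5,c3): row 5 has {F,G}; column 3 has {A,B,C,D,F,G}, so it must be E.
(r5,c5): row 5 has {E,F,G}; column 5 has {A,B,D,E}; the diagonal has {A,B,D,E,F}, so it must be C.
(r6,c2): row 6 has {A,C,D,E,G}; column 2 has {C,D,F,G}, so it must be B.
(r6,c5): row 6 has {A,B,C,D,E,G}; column 5 has {A,B,C,D,E}, so it must be F.
(r7,c6): row 7 has {A,B,D,E}; column 6 has {A,B,D,E,F,G}, so it must be C.
(r7,c7): row 7 has {A,B,C,D,E}; column 7 has {B,C,F}; the diagonal has {A,B,C,D,E,F}, so it must be G.
(r2,c1): row 2 has {A,B,C,F,G}; column 1 has {A,E,G}, so it must be D.
(r2,c7): row 2 has {A,B,C,D,F,G}; column 7 has {B,C,F,G}, so it must be E.
(r3,c1): row 3 has {B,D,F}; column 1 has {A,D,E,G}, so it must be C.
(r3,c5): row 3 has {B,C,D,F}; column 5 has {A,B,C,D,E,F}, so it must be G.
(r3,c7): row 3 has {B,C,D,F,G}; column 7 has {B,C,E,F,G}, so it must be A.
(r5,c1): row 5 has {C,E,F,G}; column 1 has {A,C,D,E,G}, so it must be B.
(r5,c2): row 5 has {B,C,E,F,G}; column 2 has {B,C,D,F,G}, so it must be A.
(r5,c7): row 5 has {A,B,C,E,F,G}; column 7 has {A,B,C,E,F,G}, so it must be D.
(r7,c1): row 7 has {A,B,C,D,E,G}; column 1 has {A,B,C,D,E,G}, so it must be F.
(r3,c2): row 3 has {A,B,C,D,F,G}; column 2 has {A,B,C,D,F,G}, so it must be E.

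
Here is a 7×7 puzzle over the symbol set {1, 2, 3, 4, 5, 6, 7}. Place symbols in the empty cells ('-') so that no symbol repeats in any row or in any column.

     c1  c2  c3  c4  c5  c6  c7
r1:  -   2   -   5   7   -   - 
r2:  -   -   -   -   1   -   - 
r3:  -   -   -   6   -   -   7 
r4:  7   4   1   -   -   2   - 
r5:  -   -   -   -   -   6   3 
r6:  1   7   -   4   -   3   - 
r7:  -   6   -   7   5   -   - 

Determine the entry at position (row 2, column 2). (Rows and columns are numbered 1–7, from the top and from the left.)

3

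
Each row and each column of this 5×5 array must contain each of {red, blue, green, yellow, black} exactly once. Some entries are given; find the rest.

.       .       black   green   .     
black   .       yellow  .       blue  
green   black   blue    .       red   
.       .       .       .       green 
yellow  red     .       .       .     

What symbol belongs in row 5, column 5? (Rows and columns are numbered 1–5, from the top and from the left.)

black

At row 1, column 5: row 1 has {green,black}; column 5 has {red,blue,green}; that leaves yellow.
At row 2, column 2: row 2 has {blue,yellow,black}; column 2 has {red,black}; that leaves green.
At row 2, column 4: row 2 has {blue,green,yellow,black}; column 4 has {green}; that leaves red.
At row 3, column 4: row 3 has {red,blue,green,black}; column 4 has {red,green}; that leaves yellow.
At row 4, column 3: row 4 has {green}; column 3 has {blue,yellow,black}; that leaves red.
At row 5, column 3: row 5 has {red,yellow}; column 3 has {red,blue,yellow,black}; that leaves green.
At row 5, column 5: row 5 has {red,green,yellow}; column 5 has {red,blue,green,yellow}; that leaves black.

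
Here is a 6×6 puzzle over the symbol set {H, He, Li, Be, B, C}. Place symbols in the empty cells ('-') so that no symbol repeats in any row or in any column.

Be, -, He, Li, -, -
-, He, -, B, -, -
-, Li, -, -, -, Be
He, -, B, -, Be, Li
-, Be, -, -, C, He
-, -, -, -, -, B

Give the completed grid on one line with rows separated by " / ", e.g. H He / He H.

Be B He Li H C / C He Be B Li H / H Li C He B Be / He H B C Be Li / B Be Li H C He / Li C H Be He B

At row 5, column 4: row 5 has {He,Be,C}; column 4 has {Li,B}; that leaves H.
At row 4, column 4: row 4 has {He,Li,Be,B}; column 4 has {H,Li,B}; that leaves C.
At row 5, column 3: row 5 has {H,He,Be,C}; column 3 has {He,B}; that leaves Li.
At row 3, column 4: row 3 has {Li,Be}; column 4 has {H,Li,B,C}; that leaves He.
At row 4, column 2: row 4 has {He,Li,Be,B,C}; column 2 has {He,Li,Be}; that leaves H.
At row 5, column 1: row 5 has {H,He,Li,Be,C}; column 1 has {He,Be}; that leaves B.
At row 6, column 2: row 6 has {B}; column 2 has {H,He,Li,Be}; that leaves C.
At row 6, column 4: row 6 has {B,C}; column 4 has {H,He,Li,B,C}; that leaves Be.
At row 1, column 2: row 1 has {He,Li,Be}; column 2 has {H,He,Li,Be,C}; that leaves B.
At row 1, column 5: row 1 has {He,Li,Be,B}; column 5 has {Be,C}; that leaves H.
At row 1, column 6: row 1 has {H,He,Li,Be,B}; column 6 has {He,Li,Be,B}; that leaves C.
At row 2, column 5: row 2 has {He,B}; column 5 has {H,Be,C}; that leaves Li.
At row 2, column 6: row 2 has {He,Li,B}; column 6 has {He,Li,Be,B,C}; that leaves H.
At row 3, column 5: row 3 has {He,Li,Be}; column 5 has {H,Li,Be,C}; that leaves B.
At row 6, column 3: row 6 has {Be,B,C}; column 3 has {He,Li,B}; that leaves H.
At row 6, column 5: row 6 has {H,Be,B,C}; column 5 has {H,Li,Be,B,C}; that leaves He.
At row 2, column 1: row 2 has {H,He,Li,B}; column 1 has {He,Be,B}; that leaves C.
At row 2, column 3: row 2 has {H,He,Li,B,C}; column 3 has {H,He,Li,B}; that leaves Be.
At row 3, column 1: row 3 has {He,Li,Be,B}; column 1 has {He,Be,B,C}; that leaves H.
At row 3, column 3: row 3 has {H,He,Li,Be,B}; column 3 has {H,He,Li,Be,B}; that leaves C.
At row 6, column 1: row 6 has {H,He,Be,B,C}; column 1 has {H,He,Be,B,C}; that leaves Li.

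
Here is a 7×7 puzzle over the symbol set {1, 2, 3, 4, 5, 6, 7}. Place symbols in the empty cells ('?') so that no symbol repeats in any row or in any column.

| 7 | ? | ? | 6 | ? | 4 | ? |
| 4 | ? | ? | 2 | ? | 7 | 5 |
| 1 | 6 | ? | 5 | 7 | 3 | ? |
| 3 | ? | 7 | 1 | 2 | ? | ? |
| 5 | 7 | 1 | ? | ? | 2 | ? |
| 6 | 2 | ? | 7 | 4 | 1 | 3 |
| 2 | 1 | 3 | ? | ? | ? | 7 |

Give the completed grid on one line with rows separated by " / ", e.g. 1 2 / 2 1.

7 5 2 6 3 4 1 / 4 3 6 2 1 7 5 / 1 6 4 5 7 3 2 / 3 4 7 1 2 5 6 / 5 7 1 3 6 2 4 / 6 2 5 7 4 1 3 / 2 1 3 4 5 6 7

(r2,c2): row 2 has {2,4,5,7}; column 2 has {1,2,6,7}, so it must be 3.
(r2,c3): row 2 has {2,3,4,5,7}; column 3 has {1,3,7}, so it must be 6.
(r2,c5): row 2 has {2,3,4,5,6,7}; column 5 has {2,4,7}, so it must be 1.
(r6,c3): row 6 has {1,2,3,4,6,7}; column 3 has {1,3,6,7}, so it must be 5.
(r7,c4): row 7 has {1,2,3,7}; column 4 has {1,2,5,6,7}, so it must be 4.
(r1,c2): row 1 has {4,6,7}; column 2 has {1,2,3,6,7}, so it must be 5.
(r1,c3): row 1 has {4,5,6,7}; column 3 has {1,3,5,6,7}, so it must be 2.
(r1,c5): row 1 has {2,4,5,6,7}; column 5 has {1,2,4,7}, so it must be 3.
(r1,c7): row 1 has {2,3,4,5,6,7}; column 7 has {3,5,7}, so it must be 1.
(r3,c3): row 3 has {1,3,5,6,7}; column 3 has {1,2,3,5,6,7}, so it must be 4.
(r3,c7): row 3 has {1,3,4,5,6,7}; column 7 has {1,3,5,7}, so it must be 2.
(r4,c2): row 4 has {1,2,3,7}; column 2 has {1,2,3,5,6,7}, so it must be 4.
(r4,c7): row 4 has {1,2,3,4,7}; column 7 has {1,2,3,5,7}, so it must be 6.
(r5,c4): row 5 has {1,2,5,7}; column 4 has {1,2,4,5,6,7}, so it must be 3.
(r5,c5): row 5 has {1,2,3,5,7}; column 5 has {1,2,3,4,7}, so it must be 6.
(r5,c7): row 5 has {1,2,3,5,6,7}; column 7 has {1,2,3,5,6,7}, so it must be 4.
(r7,c5): row 7 has {1,2,3,4,7}; column 5 has {1,2,3,4,6,7}, so it must be 5.
(r7,c6): row 7 has {1,2,3,4,5,7}; column 6 has {1,2,3,4,7}, so it must be 6.
(r4,c6): row 4 has {1,2,3,4,6,7}; column 6 has {1,2,3,4,6,7}, so it must be 5.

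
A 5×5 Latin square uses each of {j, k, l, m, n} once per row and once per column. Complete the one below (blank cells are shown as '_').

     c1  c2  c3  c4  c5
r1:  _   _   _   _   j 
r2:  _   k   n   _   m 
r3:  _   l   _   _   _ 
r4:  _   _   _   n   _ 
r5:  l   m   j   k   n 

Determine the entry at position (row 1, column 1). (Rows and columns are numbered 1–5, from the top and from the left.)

k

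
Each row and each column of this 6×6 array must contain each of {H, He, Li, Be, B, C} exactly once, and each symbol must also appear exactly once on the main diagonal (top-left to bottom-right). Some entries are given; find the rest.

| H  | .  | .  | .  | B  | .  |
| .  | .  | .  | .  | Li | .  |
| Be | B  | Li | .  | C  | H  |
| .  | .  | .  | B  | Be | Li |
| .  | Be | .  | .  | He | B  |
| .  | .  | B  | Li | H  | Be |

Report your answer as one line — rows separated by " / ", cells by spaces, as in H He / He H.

H Li He Be B C / B C Be H Li He / Be B Li He C H / He H C B Be Li / Li Be H C He B / C He B Li H Be

Cell (r2,c2): row 2 has {Li}; column 2 has {Be,B}; the diagonal has {H,He,Li,Be,B} → C.
Cell (r2,c6): row 2 has {Li,C}; column 6 has {H,Li,Be,B} → He.
Cell (r3,c4): row 3 has {H,Li,Be,B,C}; column 4 has {Li,B} → He.
Cell (r6,c2): row 6 has {H,Li,Be,B}; column 2 has {Be,B,C} → He.
Cell (r1,c2): row 1 has {H,B}; column 2 has {He,Be,B,C} → Li.
Cell (r1,c6): row 1 has {H,Li,B}; column 6 has {H,He,Li,Be,B} → C.
Cell (r2,c1): row 2 has {He,Li,C}; column 1 has {H,Be} → B.
Cell (r4,c2): row 4 has {Li,Be,B}; column 2 has {He,Li,Be,B,C} → H.
Cell (r6,c1): row 6 has {H,He,Li,Be,B}; column 1 has {H,Be,B} → C.
Cell (r1,c4): row 1 has {H,Li,B,C}; column 4 has {He,Li,B} → Be.
Cell (r2,c4): row 2 has {He,Li,B,C}; column 4 has {He,Li,Be,B} → H.
Cell (r4,c1): row 4 has {H,Li,Be,B}; column 1 has {H,Be,B,C} → He.
Cell (r4,c3): row 4 has {H,He,Li,Be,B}; column 3 has {Li,B} → C.
Cell (r5,c1): row 5 has {He,Be,B}; column 1 has {H,He,Be,B,C} → Li.
Cell (r5,c3): row 5 has {He,Li,Be,B}; column 3 has {Li,B,C} → H.
Cell (r5,c4): row 5 has {H,He,Li,Be,B}; column 4 has {H,He,Li,Be,B} → C.
Cell (r1,c3): row 1 has {H,Li,Be,B,C}; column 3 has {H,Li,B,C} → He.
Cell (r2,c3): row 2 has {H,He,Li,B,C}; column 3 has {H,He,Li,B,C} → Be.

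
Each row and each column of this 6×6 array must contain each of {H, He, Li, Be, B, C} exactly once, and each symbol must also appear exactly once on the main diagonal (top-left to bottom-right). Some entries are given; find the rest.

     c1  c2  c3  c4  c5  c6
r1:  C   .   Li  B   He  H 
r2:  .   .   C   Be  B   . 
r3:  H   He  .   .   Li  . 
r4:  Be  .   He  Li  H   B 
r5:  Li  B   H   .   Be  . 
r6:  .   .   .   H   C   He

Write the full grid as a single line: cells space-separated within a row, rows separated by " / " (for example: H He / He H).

(r1,c2) = Be
(r2,c1) = He
(r2,c2) = H
(r2,c6) = Li
(r3,c3) = B
(r3,c4) = C
(r3,c6) = Be
(r4,c2) = C
(r5,c4) = He
(r5,c6) = C
(r6,c1) = B
(r6,c2) = Li
(r6,c3) = Be

C Be Li B He H / He H C Be B Li / H He B C Li Be / Be C He Li H B / Li B H He Be C / B Li Be H C He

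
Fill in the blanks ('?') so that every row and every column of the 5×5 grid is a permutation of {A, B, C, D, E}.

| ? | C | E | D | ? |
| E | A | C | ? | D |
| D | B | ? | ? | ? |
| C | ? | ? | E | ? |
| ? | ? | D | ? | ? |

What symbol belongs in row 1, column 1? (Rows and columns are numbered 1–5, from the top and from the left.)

Cell (r2,c4): row 2 has {A,C,D,E}; column 4 has {D,E} → B.
Cell (r3,c3): row 3 has {B,D}; column 3 has {C,D,E} → A.
Cell (r3,c4): row 3 has {A,B,D}; column 4 has {B,D,E} → C.
Cell (r3,c5): row 3 has {A,B,C,D}; column 5 has {D} → E.
Cell (r4,c2): row 4 has {C,E}; column 2 has {A,B,C} → D.
Cell (r4,c3): row 4 has {C,D,E}; column 3 has {A,C,D,E} → B.
Cell (r4,c5): row 4 has {B,C,D,E}; column 5 has {D,E} → A.
Cell (r5,c2): row 5 has {D}; column 2 has {A,B,C,D} → E.
Cell (r5,c4): row 5 has {D,E}; column 4 has {B,C,D,E} → A.
Cell (r1,c5): row 1 has {C,D,E}; column 5 has {A,D,E} → B.
Cell (r5,c1): row 5 has {A,D,E}; column 1 has {C,D,E} → B.
Cell (r5,c5): row 5 has {A,B,D,E}; column 5 has {A,B,D,E} → C.
Cell (r1,c1): row 1 has {B,C,D,E}; column 1 has {B,C,D,E} → A.

A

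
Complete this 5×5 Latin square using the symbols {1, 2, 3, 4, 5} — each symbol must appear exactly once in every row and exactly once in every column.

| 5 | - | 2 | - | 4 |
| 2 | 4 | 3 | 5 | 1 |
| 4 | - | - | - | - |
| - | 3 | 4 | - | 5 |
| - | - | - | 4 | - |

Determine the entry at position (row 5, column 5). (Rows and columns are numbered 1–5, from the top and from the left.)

2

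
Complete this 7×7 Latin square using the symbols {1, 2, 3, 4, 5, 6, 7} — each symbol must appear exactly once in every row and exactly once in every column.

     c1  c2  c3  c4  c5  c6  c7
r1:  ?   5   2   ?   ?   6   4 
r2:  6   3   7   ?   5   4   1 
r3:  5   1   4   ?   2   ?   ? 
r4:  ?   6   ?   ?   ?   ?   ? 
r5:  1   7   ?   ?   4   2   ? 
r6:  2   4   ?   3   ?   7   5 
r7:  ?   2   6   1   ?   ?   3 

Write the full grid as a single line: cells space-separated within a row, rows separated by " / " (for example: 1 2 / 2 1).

(r1,c4): row 1 has {2,4,5,6}; column 4 has {1,3}, so it must be 7.
(r2,c4): row 2 has {1,3,4,5,6,7}; column 4 has {1,3,7}, so it must be 2.
(r3,c4): row 3 has {1,2,4,5}; column 4 has {1,2,3,7}, so it must be 6.
(r3,c6): row 3 has {1,2,4,5,6}; column 6 has {2,4,6,7}, so it must be 3.
(r3,c7): row 3 has {1,2,3,4,5,6}; column 7 has {1,3,4,5}, so it must be 7.
(r4,c7): row 4 has {6}; column 7 has {1,3,4,5,7}, so it must be 2.
(r5,c4): row 5 has {1,2,4,7}; column 4 has {1,2,3,6,7}, so it must be 5.
(r5,c7): row 5 has {1,2,4,5,7}; column 7 has {1,2,3,4,5,7}, so it must be 6.
(r6,c3): row 6 has {2,3,4,5,7}; column 3 has {2,4,6,7}, so it must be 1.
(r6,c5): row 6 has {1,2,3,4,5,7}; column 5 has {2,4,5}, so it must be 6.
(r7,c5): row 7 has {1,2,3,6}; column 5 has {2,4,5,6}, so it must be 7.
(r7,c6): row 7 has {1,2,3,6,7}; column 6 has {2,3,4,6,7}, so it must be 5.
(r1,c1): row 1 has {2,4,5,6,7}; column 1 has {1,2,5,6}, so it must be 3.
(r1,c5): row 1 has {2,3,4,5,6,7}; column 5 has {2,4,5,6,7}, so it must be 1.
(r4,c4): row 4 has {2,6}; column 4 has {1,2,3,5,6,7}, so it must be 4.
(r4,c5): row 4 has {2,4,6}; column 5 has {1,2,4,5,6,7}, so it must be 3.
(r4,c6): row 4 has {2,3,4,6}; column 6 has {2,3,4,5,6,7}, so it must be 1.
(r5,c3): row 5 has {1,2,4,5,6,7}; column 3 has {1,2,4,6,7}, so it must be 3.
(r7,c1): row 7 has {1,2,3,5,6,7}; column 1 has {1,2,3,5,6}, so it must be 4.
(r4,c1): row 4 has {1,2,3,4,6}; column 1 has {1,2,3,4,5,6}, so it must be 7.
(r4,c3): row 4 has {1,2,3,4,6,7}; column 3 has {1,2,3,4,6,7}, so it must be 5.

3 5 2 7 1 6 4 / 6 3 7 2 5 4 1 / 5 1 4 6 2 3 7 / 7 6 5 4 3 1 2 / 1 7 3 5 4 2 6 / 2 4 1 3 6 7 5 / 4 2 6 1 7 5 3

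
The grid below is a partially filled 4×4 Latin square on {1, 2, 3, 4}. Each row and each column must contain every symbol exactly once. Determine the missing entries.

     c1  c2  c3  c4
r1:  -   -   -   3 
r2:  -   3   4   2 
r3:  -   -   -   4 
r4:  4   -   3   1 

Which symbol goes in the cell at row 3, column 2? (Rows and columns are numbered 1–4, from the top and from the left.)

1

Cell (r2,c1): row 2 has {2,3,4}; column 1 has {4} → 1.
Cell (r4,c2): row 4 has {1,3,4}; column 2 has {3} → 2.
Cell (r1,c1): row 1 has {3}; column 1 has {1,4} → 2.
Cell (r1,c3): row 1 has {2,3}; column 3 has {3,4} → 1.
Cell (r3,c1): row 3 has {4}; column 1 has {1,2,4} → 3.
Cell (r3,c2): row 3 has {3,4}; column 2 has {2,3} → 1.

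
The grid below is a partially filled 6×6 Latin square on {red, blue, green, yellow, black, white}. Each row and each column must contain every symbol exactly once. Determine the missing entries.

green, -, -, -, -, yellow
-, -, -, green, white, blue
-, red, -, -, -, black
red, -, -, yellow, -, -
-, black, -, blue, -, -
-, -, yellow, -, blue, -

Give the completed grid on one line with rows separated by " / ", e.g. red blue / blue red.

(r2,c2) = yellow
(r3,c4) = white
(r2,c1) = black
(r2,c3) = red
(r6,c1) = white
(r6,c2) = green
(r6,c6) = red
(r5,c1) = yellow
(r6,c4) = black
(r1,c4) = red
(r1,c5) = black
(r3,c1) = blue
(r3,c3) = green
(r3,c5) = yellow
(r4,c5) = green
(r4,c6) = white
(r5,c3) = white
(r5,c5) = red
(r5,c6) = green
(r1,c3) = blue
(r4,c2) = blue
(r4,c3) = black
(r1,c2) = white

green white blue red black yellow / black yellow red green white blue / blue red green white yellow black / red blue black yellow green white / yellow black white blue red green / white green yellow black blue red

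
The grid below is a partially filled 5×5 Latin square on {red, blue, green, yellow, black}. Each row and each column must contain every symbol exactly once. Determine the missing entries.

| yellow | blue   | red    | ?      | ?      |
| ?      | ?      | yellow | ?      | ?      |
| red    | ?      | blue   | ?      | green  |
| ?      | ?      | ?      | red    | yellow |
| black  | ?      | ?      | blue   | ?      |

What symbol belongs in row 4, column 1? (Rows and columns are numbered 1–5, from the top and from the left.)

(r1,c5): row 1 has {red,blue,yellow}; column 5 has {green,yellow}, so it must be black.
(r5,c3): row 5 has {blue,black}; column 3 has {red,blue,yellow}, so it must be green.
(r5,c5): row 5 has {blue,green,black}; column 5 has {green,yellow,black}, so it must be red.
(r1,c4): row 1 has {red,blue,yellow,black}; column 4 has {red,blue}, so it must be green.
(r2,c4): row 2 has {yellow}; column 4 has {red,blue,green}, so it must be black.
(r2,c5): row 2 has {yellow,black}; column 5 has {red,green,yellow,black}, so it must be blue.
(r3,c4): row 3 has {red,blue,green}; column 4 has {red,blue,green,black}, so it must be yellow.
(r4,c3): row 4 has {red,yellow}; column 3 has {red,blue,green,yellow}, so it must be black.
(r5,c2): row 5 has {red,blue,green,black}; column 2 has {blue}, so it must be yellow.
(r2,c1): row 2 has {blue,yellow,black}; column 1 has {red,yellow,black}, so it must be green.
(r2,c2): row 2 has {blue,green,yellow,black}; column 2 has {blue,yellow}, so it must be red.
(r3,c2): row 3 has {red,blue,green,yellow}; column 2 has {red,blue,yellow}, so it must be black.
(r4,c1): row 4 has {red,yellow,black}; column 1 has {red,green,yellow,black}, so it must be blue.

blue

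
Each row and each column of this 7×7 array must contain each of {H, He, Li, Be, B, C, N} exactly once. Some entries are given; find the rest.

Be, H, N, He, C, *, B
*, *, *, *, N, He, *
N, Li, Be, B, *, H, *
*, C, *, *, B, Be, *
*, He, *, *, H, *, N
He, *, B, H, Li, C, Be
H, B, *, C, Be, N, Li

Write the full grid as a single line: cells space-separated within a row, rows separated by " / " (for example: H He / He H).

Be H N He C Li B / B Be C Li N He H / N Li Be B He H C / Li C H N B Be He / C He Li Be H B N / He N B H Li C Be / H B He C Be N Li

At row 1, column 6: row 1 has {H,He,Be,B,C,N}; column 6 has {H,He,Be,C,N}; that leaves Li.
At row 2, column 2: row 2 has {He,N}; column 2 has {H,He,Li,B,C}; that leaves Be.
At row 2, column 4: row 2 has {He,Be,N}; column 4 has {H,He,B,C}; that leaves Li.
At row 3, column 5: row 3 has {H,Li,Be,B,N}; column 5 has {H,Li,Be,B,C,N}; that leaves He.
At row 3, column 7: row 3 has {H,He,Li,Be,B,N}; column 7 has {Li,Be,B,N}; that leaves C.
At row 4, column 1: row 4 has {Be,B,C}; column 1 has {H,He,Be,N}; that leaves Li.
At row 4, column 4: row 4 has {Li,Be,B,C}; column 4 has {H,He,Li,B,C}; that leaves N.
At row 5, column 4: row 5 has {H,He,N}; column 4 has {H,He,Li,B,C,N}; that leaves Be.
At row 5, column 6: row 5 has {H,He,Be,N}; column 6 has {H,He,Li,Be,C,N}; that leaves B.
At row 6, column 2: row 6 has {H,He,Li,Be,B,C}; column 2 has {H,He,Li,Be,B,C}; that leaves N.
At row 7, column 3: row 7 has {H,Li,Be,B,C,N}; column 3 has {Be,B,N}; that leaves He.
At row 2, column 7: row 2 has {He,Li,Be,N}; column 7 has {Li,Be,B,C,N}; that leaves H.
At row 4, column 3: row 4 has {Li,Be,B,C,N}; column 3 has {He,Be,B,N}; that leaves H.
At row 4, column 7: row 4 has {H,Li,Be,B,C,N}; column 7 has {H,Li,Be,B,C,N}; that leaves He.
At row 5, column 1: row 5 has {H,He,Be,B,N}; column 1 has {H,He,Li,Be,N}; that leaves C.
At row 5, column 3: row 5 has {H,He,Be,B,C,N}; column 3 has {H,He,Be,B,N}; that leaves Li.
At row 2, column 1: row 2 has {H,He,Li,Be,N}; column 1 has {H,He,Li,Be,C,N}; that leaves B.
At row 2, column 3: row 2 has {H,He,Li,Be,B,N}; column 3 has {H,He,Li,Be,B,N}; that leaves C.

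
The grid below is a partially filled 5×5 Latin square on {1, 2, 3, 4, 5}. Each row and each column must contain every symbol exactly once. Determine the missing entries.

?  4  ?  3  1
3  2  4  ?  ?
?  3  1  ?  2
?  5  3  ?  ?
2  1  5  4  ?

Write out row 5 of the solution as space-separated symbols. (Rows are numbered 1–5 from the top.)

2 1 5 4 3

Cell (r1,c1): row 1 has {1,3,4}; column 1 has {2,3} → 5.
Cell (r1,c3): row 1 has {1,3,4,5}; column 3 has {1,3,4,5} → 2.
Cell (r2,c5): row 2 has {2,3,4}; column 5 has {1,2} → 5.
Cell (r3,c1): row 3 has {1,2,3}; column 1 has {2,3,5} → 4.
Cell (r3,c4): row 3 has {1,2,3,4}; column 4 has {3,4} → 5.
Cell (r4,c1): row 4 has {3,5}; column 1 has {2,3,4,5} → 1.
Cell (r4,c4): row 4 has {1,3,5}; column 4 has {3,4,5} → 2.
Cell (r4,c5): row 4 has {1,2,3,5}; column 5 has {1,2,5} → 4.
Cell (r5,c5): row 5 has {1,2,4,5}; column 5 has {1,2,4,5} → 3.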